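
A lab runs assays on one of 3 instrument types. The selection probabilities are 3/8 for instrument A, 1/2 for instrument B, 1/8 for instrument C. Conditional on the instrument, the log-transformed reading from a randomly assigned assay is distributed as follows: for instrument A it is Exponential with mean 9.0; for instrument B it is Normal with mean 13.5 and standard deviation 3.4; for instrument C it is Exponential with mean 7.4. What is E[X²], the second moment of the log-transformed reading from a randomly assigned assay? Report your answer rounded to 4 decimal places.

171.3450

For each component E[X²] = Var + (mean)², giving A: 162; B: 193.81; C: 109.52.
Overall E[X²] = 0.375·162 + 0.5·193.81 + 0.125·109.52 = 171.345.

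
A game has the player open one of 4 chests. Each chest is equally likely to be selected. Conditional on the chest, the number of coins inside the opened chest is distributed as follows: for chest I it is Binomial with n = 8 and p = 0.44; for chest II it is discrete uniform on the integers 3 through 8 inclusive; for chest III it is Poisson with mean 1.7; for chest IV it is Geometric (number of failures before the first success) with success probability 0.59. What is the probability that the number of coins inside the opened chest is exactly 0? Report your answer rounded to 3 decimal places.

Conditional on each chest, P(X = 0): I: 0.00967173; II: 0; III: 0.182684; IV: 0.59.
By total probability, P(X = 0) = 0.25·0.00967173 + 0.25·0 + 0.25·0.182684 + 0.25·0.59 = 0.195589.

0.196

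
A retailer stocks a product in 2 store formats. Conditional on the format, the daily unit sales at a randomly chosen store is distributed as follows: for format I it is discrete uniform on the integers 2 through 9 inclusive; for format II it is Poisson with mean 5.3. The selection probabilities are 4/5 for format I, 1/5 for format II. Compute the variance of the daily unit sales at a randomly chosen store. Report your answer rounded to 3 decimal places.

5.266

Per component, I: μ=5.5, E[X²]=35.5; II: μ=5.3, E[X²]=33.39.
E[X] = 0.8·5.5 + 0.2·5.3 = 5.46.
E[X²] = 0.8·35.5 + 0.2·33.39 = 35.078.
Var(X) = E[X²] − (E[X])² = 35.078 − 29.8116 = 5.2664.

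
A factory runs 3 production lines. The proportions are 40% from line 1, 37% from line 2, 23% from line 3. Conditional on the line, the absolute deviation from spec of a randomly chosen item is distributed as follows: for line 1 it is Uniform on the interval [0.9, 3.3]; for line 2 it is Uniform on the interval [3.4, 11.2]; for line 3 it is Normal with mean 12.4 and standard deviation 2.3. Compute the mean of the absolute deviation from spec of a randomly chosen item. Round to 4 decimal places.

Component means — 1: 2.1; 2: 7.3; 3: 12.4.
E[X] = 0.4·2.1 + 0.37·7.3 + 0.23·12.4 = 6.393.

6.3930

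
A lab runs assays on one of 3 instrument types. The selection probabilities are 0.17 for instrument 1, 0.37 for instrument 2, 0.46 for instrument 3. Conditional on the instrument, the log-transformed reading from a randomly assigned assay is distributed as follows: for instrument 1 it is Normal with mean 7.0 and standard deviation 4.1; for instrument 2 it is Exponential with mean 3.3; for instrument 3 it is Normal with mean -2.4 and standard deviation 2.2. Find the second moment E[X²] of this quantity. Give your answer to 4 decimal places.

For each component E[X²] = Var + (mean)², giving 1: 65.81; 2: 21.78; 3: 10.6.
Overall E[X²] = 0.17·65.81 + 0.37·21.78 + 0.46·10.6 = 24.1223.

24.1223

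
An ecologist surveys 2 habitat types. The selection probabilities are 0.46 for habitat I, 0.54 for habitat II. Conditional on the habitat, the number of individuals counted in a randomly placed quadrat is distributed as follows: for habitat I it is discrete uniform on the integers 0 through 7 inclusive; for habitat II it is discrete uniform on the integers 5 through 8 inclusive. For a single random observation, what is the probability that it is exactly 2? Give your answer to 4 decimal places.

Conditional on each habitat, P(X = 2): I: 0.125; II: 0.
By total probability, P(X = 2) = 0.46·0.125 + 0.54·0 = 0.0575.

0.0575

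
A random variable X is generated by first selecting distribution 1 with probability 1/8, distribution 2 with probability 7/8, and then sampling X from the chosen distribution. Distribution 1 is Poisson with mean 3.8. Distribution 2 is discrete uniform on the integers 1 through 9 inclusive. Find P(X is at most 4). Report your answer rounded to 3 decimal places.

0.472

Conditional on each component, P(X ≤ 4): 1: 0.667844; 2: 0.444444.
By total probability, P(X ≤ 4) = 0.125·0.667844 + 0.875·0.444444 = 0.472369.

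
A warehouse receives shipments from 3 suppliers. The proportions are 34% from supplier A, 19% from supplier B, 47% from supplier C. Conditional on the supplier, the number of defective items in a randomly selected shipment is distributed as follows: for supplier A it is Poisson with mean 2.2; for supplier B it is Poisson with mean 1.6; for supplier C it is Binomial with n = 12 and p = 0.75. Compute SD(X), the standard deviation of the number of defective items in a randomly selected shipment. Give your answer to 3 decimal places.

Per component, A: μ=2.2, E[X²]=7.04; B: μ=1.6, E[X²]=4.16; C: μ=9, E[X²]=83.25.
E[X] = 0.34·2.2 + 0.19·1.6 + 0.47·9 = 5.282.
E[X²] = 0.34·7.04 + 0.19·4.16 + 0.47·83.25 = 42.3115.
Var(X) = E[X²] − (E[X])² = 42.3115 − 27.8995 = 14.412.
SD(X) = √14.412 = 3.79631.

3.796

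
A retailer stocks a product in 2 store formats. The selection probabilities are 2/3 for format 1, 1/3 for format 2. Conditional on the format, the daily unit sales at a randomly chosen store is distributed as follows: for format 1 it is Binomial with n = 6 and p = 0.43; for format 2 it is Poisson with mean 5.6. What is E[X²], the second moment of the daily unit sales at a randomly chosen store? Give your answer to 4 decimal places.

17.7380

For each component E[X²] = Var + (mean)², giving 1: 8.127; 2: 36.96.
Overall E[X²] = 0.666667·8.127 + 0.333333·36.96 = 17.738.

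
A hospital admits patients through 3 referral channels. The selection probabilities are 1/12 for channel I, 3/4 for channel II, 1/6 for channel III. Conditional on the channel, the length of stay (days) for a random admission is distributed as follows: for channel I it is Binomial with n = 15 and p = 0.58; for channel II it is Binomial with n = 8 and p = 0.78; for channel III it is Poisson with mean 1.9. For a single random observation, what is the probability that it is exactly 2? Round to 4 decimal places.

0.0465

Conditional on each channel, P(X = 2): I: 0.000446978; II: 0.00193145; III: 0.269971.
By total probability, P(X = 2) = 0.0833333·0.000446978 + 0.75·0.00193145 + 0.166667·0.269971 = 0.0464811.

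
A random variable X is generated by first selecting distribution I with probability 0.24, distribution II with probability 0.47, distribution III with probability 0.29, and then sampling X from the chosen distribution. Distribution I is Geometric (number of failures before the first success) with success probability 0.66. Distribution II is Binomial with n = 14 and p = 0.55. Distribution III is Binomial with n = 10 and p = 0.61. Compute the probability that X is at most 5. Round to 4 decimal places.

Conditional on each component, P(X ≤ 5): I: 0.998455; II: 0.118861; III: 0.342038.
By total probability, P(X ≤ 5) = 0.24·0.998455 + 0.47·0.118861 + 0.29·0.342038 = 0.394685.

0.3947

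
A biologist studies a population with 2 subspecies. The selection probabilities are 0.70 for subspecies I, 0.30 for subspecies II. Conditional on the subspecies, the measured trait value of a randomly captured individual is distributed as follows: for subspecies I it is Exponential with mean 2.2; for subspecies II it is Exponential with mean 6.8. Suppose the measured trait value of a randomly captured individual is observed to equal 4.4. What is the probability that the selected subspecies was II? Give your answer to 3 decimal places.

0.349

Likelihoods f(4.4 | ·): I: 0.061516; II: 0.0769976.
Posterior ∝ prior × likelihood. Numerator for II: 0.3·0.0769976 = 0.0230993.
Normalizing constant: 0.7·0.061516 + 0.3·0.0769976 = 0.0661605.
P(II | observation) = 0.0230993 / 0.0661605 = 0.34914.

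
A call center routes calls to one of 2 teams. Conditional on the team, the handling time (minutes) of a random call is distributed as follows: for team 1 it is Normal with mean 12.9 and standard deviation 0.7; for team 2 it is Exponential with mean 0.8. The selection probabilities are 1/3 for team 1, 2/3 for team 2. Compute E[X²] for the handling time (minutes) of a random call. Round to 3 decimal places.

56.487

For each component E[X²] = Var + (mean)², giving 1: 166.9; 2: 1.28.
Overall E[X²] = 0.333333·166.9 + 0.666667·1.28 = 56.4867.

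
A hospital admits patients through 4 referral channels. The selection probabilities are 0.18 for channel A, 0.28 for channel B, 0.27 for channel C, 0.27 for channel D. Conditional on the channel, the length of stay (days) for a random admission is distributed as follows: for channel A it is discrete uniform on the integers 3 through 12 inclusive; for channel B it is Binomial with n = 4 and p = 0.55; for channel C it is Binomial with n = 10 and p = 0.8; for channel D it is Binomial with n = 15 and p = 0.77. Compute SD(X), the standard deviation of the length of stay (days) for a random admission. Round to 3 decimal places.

3.900

Per component, A: μ=7.5, E[X²]=64.5; B: μ=2.2, E[X²]=5.83; C: μ=8, E[X²]=65.6; D: μ=11.55, E[X²]=136.059.
E[X] = 0.18·7.5 + 0.28·2.2 + 0.27·8 + 0.27·11.55 = 7.2445.
E[X²] = 0.18·64.5 + 0.28·5.83 + 0.27·65.6 + 0.27·136.059 = 67.6903.
Var(X) = E[X²] − (E[X])² = 67.6903 − 52.4828 = 15.2075.
SD(X) = √15.2075 = 3.89969.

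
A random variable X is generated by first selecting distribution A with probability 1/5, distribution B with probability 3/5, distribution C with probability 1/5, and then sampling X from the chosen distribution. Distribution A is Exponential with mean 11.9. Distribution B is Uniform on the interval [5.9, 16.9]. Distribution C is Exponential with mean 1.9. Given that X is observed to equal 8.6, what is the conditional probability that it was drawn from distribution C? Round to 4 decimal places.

0.0178

Likelihoods f(8.6 | ·): A: 0.0407937; B: 0.0909091; C: 0.00569498.
Posterior ∝ prior × likelihood. Numerator for C: 0.2·0.00569498 = 0.001139.
Normalizing constant: 0.2·0.0407937 + 0.6·0.0909091 + 0.2·0.00569498 = 0.0638432.
P(C | observation) = 0.001139 / 0.0638432 = 0.0178405.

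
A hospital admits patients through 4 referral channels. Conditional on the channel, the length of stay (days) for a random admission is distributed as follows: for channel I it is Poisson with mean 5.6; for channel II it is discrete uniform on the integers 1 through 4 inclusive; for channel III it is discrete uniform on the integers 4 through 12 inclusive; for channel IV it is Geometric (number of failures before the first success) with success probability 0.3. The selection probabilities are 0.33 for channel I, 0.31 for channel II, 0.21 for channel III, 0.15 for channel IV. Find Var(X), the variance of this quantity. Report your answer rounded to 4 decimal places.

Per component, I: μ=5.6, E[X²]=36.96; II: μ=2.5, E[X²]=7.5; III: μ=8, E[X²]=70.6667; IV: μ=2.33333, E[X²]=13.2222.
E[X] = 0.33·5.6 + 0.31·2.5 + 0.21·8 + 0.15·2.33333 = 4.653.
E[X²] = 0.33·36.96 + 0.31·7.5 + 0.21·70.6667 + 0.15·13.2222 = 31.3451.
Var(X) = E[X²] − (E[X])² = 31.3451 − 21.6504 = 9.69472.

9.6947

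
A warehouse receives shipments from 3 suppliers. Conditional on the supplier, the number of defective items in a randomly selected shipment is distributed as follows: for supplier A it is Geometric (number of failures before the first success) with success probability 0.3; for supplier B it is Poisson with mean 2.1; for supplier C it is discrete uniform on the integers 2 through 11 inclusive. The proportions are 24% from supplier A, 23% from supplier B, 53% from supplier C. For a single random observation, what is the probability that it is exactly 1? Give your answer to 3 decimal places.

0.110

Conditional on each supplier, P(X = 1): A: 0.21; B: 0.257158; C: 0.
By total probability, P(X = 1) = 0.24·0.21 + 0.23·0.257158 + 0.53·0 = 0.109546.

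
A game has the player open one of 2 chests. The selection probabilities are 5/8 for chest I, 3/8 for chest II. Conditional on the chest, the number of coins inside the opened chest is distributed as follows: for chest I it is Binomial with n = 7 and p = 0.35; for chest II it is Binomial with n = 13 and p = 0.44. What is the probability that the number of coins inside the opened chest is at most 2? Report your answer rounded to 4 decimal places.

0.3445

Conditional on each chest, P(X ≤ 2): I: 0.532283; II: 0.0316222.
By total probability, P(X ≤ 2) = 0.625·0.532283 + 0.375·0.0316222 = 0.344535.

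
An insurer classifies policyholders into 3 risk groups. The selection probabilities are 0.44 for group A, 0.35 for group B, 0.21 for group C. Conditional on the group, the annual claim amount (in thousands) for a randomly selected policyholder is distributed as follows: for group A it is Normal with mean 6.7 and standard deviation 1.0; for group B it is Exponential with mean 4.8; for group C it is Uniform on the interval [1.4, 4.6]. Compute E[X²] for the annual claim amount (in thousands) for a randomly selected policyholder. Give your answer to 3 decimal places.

For each component E[X²] = Var + (mean)², giving A: 45.89; B: 46.08; C: 9.85333.
Overall E[X²] = 0.44·45.89 + 0.35·46.08 + 0.21·9.85333 = 38.3888.

38.389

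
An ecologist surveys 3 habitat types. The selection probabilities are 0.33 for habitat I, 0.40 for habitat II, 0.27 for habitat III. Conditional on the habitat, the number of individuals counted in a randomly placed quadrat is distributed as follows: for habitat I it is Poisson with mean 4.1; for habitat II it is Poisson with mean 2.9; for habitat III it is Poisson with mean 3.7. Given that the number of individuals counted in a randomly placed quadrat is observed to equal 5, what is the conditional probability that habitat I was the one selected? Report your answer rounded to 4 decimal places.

Likelihoods P(X=5 | ·): I: 0.160004; II: 0.0940491; III: 0.142869.
Posterior ∝ prior × likelihood. Numerator for I: 0.33·0.160004 = 0.0528013.
Normalizing constant: 0.33·0.160004 + 0.4·0.0940491 + 0.27·0.142869 = 0.128996.
P(I | observation) = 0.0528013 / 0.128996 = 0.409326.

0.4093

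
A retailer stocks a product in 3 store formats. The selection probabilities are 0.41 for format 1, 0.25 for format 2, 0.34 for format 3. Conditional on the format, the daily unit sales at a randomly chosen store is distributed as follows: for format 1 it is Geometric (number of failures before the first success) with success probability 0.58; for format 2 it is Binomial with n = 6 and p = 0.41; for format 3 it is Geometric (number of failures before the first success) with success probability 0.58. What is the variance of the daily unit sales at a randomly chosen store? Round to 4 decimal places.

1.8642

Per component, 1: μ=0.724138, E[X²]=1.77289; 2: μ=2.46, E[X²]=7.503; 3: μ=0.724138, E[X²]=1.77289.
E[X] = 0.41·0.724138 + 0.25·2.46 + 0.34·0.724138 = 1.1581.
E[X²] = 0.41·1.77289 + 0.25·7.503 + 0.34·1.77289 = 3.20542.
Var(X) = E[X²] − (E[X])² = 3.20542 − 1.3412 = 1.86421.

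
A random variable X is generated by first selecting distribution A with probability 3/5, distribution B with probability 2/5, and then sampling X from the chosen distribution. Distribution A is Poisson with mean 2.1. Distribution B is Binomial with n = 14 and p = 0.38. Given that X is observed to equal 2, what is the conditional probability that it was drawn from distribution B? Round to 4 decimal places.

Likelihoods P(X=2 | ·): A: 0.270016; B: 0.0423944.
Posterior ∝ prior × likelihood. Numerator for B: 0.4·0.0423944 = 0.0169578.
Normalizing constant: 0.6·0.270016 + 0.4·0.0423944 = 0.178968.
P(B | observation) = 0.0169578 / 0.178968 = 0.0947533.

0.0948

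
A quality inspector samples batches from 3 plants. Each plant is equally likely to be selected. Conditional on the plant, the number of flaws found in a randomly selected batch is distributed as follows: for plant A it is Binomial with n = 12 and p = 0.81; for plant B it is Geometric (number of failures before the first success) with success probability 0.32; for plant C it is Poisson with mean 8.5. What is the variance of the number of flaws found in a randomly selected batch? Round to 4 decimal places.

Per component, A: μ=9.72, E[X²]=96.3252; B: μ=2.125, E[X²]=11.1562; C: μ=8.5, E[X²]=80.75.
E[X] = 0.333333·9.72 + 0.333333·2.125 + 0.333333·8.5 = 6.78167.
E[X²] = 0.333333·96.3252 + 0.333333·11.1562 + 0.333333·80.75 = 62.7438.
Var(X) = E[X²] − (E[X])² = 62.7438 − 45.991 = 16.7528.

16.7528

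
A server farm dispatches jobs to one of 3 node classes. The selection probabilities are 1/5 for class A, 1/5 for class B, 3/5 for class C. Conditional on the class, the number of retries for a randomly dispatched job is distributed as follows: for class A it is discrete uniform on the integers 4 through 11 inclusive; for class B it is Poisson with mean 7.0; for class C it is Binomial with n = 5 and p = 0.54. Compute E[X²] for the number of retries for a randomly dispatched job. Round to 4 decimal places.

For each component E[X²] = Var + (mean)², giving A: 61.5; B: 56; C: 8.532.
Overall E[X²] = 0.2·61.5 + 0.2·56 + 0.6·8.532 = 28.6192.

28.6192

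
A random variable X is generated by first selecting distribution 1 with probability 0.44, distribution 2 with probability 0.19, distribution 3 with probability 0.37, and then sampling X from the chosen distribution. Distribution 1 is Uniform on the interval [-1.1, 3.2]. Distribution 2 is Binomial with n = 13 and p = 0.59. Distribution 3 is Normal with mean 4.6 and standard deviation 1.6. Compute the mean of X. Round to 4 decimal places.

3.6213

Component means — 1: 1.05; 2: 7.67; 3: 4.6.
E[X] = 0.44·1.05 + 0.19·7.67 + 0.37·4.6 = 3.6213.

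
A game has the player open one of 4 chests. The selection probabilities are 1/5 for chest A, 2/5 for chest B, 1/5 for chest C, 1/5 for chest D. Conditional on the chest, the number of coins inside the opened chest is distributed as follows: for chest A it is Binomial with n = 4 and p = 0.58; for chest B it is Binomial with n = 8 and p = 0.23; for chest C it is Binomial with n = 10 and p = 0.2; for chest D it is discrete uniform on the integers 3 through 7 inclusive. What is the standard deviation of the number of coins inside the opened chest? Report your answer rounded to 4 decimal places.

1.7182

Per component, A: μ=2.32, E[X²]=6.3568; B: μ=1.84, E[X²]=4.8024; C: μ=2, E[X²]=5.6; D: μ=5, E[X²]=27.
E[X] = 0.2·2.32 + 0.4·1.84 + 0.2·2 + 0.2·5 = 2.6.
E[X²] = 0.2·6.3568 + 0.4·4.8024 + 0.2·5.6 + 0.2·27 = 9.71232.
Var(X) = E[X²] − (E[X])² = 9.71232 − 6.76 = 2.95232.
SD(X) = √2.95232 = 1.71823.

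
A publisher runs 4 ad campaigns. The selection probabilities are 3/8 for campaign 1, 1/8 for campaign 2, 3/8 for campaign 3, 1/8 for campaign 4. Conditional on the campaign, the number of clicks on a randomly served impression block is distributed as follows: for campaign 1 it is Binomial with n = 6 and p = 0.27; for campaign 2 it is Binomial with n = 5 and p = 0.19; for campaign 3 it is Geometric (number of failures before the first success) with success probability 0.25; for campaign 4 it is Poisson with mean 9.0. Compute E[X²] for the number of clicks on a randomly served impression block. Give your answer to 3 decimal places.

20.762

For each component E[X²] = Var + (mean)², giving 1: 3.807; 2: 1.672; 3: 21; 4: 90.
Overall E[X²] = 0.375·3.807 + 0.125·1.672 + 0.375·21 + 0.125·90 = 20.7616.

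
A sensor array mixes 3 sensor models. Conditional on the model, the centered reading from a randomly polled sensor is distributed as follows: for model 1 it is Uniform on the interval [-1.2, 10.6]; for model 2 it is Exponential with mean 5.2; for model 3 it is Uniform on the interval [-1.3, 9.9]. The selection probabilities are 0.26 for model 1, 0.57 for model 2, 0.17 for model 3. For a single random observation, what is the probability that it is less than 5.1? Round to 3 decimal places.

Conditional on each model, P(X < 5.1): 1: 0.533898; 2: 0.624977; 3: 0.571429.
By total probability, P(X < 5.1) = 0.26·0.533898 + 0.57·0.624977 + 0.17·0.571429 = 0.592194.

0.592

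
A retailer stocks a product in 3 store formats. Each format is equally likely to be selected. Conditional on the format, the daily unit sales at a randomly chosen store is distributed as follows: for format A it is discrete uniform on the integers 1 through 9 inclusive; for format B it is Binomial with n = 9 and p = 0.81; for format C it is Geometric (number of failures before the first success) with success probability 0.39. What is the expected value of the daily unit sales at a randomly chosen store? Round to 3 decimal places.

4.618

Component means — A: 5; B: 7.29; C: 1.5641.
E[X] = 0.333333·5 + 0.333333·7.29 + 0.333333·1.5641 = 4.61803.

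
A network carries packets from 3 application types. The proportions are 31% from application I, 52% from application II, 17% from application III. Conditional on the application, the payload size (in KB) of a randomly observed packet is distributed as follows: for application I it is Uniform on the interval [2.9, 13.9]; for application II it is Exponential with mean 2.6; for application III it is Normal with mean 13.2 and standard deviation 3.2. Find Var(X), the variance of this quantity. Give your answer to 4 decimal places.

Per component, I: μ=8.4, E[X²]=80.6433; II: μ=2.6, E[X²]=13.52; III: μ=13.2, E[X²]=184.48.
E[X] = 0.31·8.4 + 0.52·2.6 + 0.17·13.2 = 6.2.
E[X²] = 0.31·80.6433 + 0.52·13.52 + 0.17·184.48 = 63.3914.
Var(X) = E[X²] − (E[X])² = 63.3914 − 38.44 = 24.9514.

24.9514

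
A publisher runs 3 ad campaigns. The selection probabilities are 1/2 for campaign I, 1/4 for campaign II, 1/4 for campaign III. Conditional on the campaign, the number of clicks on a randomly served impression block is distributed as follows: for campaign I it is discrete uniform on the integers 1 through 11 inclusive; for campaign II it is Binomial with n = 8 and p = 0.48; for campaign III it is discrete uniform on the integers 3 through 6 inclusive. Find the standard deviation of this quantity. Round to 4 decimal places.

2.5891

Per component, I: μ=6, E[X²]=46; II: μ=3.84, E[X²]=16.7424; III: μ=4.5, E[X²]=21.5.
E[X] = 0.5·6 + 0.25·3.84 + 0.25·4.5 = 5.085.
E[X²] = 0.5·46 + 0.25·16.7424 + 0.25·21.5 = 32.5606.
Var(X) = E[X²] − (E[X])² = 32.5606 − 25.8572 = 6.70338.
SD(X) = √6.70338 = 2.58909.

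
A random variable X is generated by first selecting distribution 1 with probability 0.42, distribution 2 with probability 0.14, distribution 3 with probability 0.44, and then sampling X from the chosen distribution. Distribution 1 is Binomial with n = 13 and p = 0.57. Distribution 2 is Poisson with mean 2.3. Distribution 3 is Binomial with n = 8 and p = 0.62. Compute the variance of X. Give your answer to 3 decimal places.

5.570

Per component, 1: μ=7.41, E[X²]=58.0944; 2: μ=2.3, E[X²]=7.59; 3: μ=4.96, E[X²]=26.4864.
E[X] = 0.42·7.41 + 0.14·2.3 + 0.44·4.96 = 5.6166.
E[X²] = 0.42·58.0944 + 0.14·7.59 + 0.44·26.4864 = 37.1163.
Var(X) = E[X²] − (E[X])² = 37.1163 − 31.5462 = 5.57007.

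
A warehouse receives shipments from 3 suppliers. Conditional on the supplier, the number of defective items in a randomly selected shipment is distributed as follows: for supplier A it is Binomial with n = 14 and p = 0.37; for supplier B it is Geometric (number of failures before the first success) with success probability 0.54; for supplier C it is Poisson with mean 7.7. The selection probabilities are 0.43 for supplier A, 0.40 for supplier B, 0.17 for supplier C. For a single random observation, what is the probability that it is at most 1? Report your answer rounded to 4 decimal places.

0.3222

Conditional on each supplier, P(X ≤ 1): A: 0.0143088; B: 0.7884; C: 0.0039396.
By total probability, P(X ≤ 1) = 0.43·0.0143088 + 0.4·0.7884 + 0.17·0.0039396 = 0.322183.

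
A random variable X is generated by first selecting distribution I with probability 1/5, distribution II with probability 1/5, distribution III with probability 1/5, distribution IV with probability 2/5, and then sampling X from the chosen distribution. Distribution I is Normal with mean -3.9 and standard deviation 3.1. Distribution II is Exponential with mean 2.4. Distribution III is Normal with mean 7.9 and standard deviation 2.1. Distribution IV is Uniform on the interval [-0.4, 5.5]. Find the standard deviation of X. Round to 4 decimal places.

4.3707

Per component, I: μ=-3.9, E[X²]=24.82; II: μ=2.4, E[X²]=11.52; III: μ=7.9, E[X²]=66.82; IV: μ=2.55, E[X²]=9.40333.
E[X] = 0.2·-3.9 + 0.2·2.4 + 0.2·7.9 + 0.4·2.55 = 2.3.
E[X²] = 0.2·24.82 + 0.2·11.52 + 0.2·66.82 + 0.4·9.40333 = 24.3933.
Var(X) = E[X²] − (E[X])² = 24.3933 − 5.29 = 19.1033.
SD(X) = √19.1033 = 4.37074.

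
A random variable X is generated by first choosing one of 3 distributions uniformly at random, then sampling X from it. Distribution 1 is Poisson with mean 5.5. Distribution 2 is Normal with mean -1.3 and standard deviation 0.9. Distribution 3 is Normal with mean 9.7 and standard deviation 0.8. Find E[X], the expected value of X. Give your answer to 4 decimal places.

Component means — 1: 5.5; 2: -1.3; 3: 9.7.
E[X] = 0.333333·5.5 + 0.333333·-1.3 + 0.333333·9.7 = 4.63333.

4.6333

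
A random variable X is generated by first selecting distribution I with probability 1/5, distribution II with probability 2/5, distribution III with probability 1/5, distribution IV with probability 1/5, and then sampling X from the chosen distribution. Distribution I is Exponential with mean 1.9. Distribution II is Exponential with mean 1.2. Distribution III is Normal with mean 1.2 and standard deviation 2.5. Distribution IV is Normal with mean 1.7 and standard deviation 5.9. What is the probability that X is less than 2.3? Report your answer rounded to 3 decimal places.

Conditional on each component, P(X < 2.3): I: 0.70196; II: 0.852904; III: 0.670031; IV: 0.540501.
By total probability, P(X < 2.3) = 0.2·0.70196 + 0.4·0.852904 + 0.2·0.670031 + 0.2·0.540501 = 0.72366.

0.724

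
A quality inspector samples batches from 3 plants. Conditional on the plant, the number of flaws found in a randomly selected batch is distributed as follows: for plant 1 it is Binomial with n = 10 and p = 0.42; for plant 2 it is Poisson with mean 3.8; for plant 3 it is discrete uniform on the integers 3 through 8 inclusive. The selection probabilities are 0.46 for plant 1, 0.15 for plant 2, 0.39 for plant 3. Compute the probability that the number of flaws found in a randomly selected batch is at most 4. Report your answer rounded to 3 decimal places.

0.498

Conditional on each plant, P(X ≤ 4): 1: 0.582225; 2: 0.667844; 3: 0.333333.
By total probability, P(X ≤ 4) = 0.46·0.582225 + 0.15·0.667844 + 0.39·0.333333 = 0.498.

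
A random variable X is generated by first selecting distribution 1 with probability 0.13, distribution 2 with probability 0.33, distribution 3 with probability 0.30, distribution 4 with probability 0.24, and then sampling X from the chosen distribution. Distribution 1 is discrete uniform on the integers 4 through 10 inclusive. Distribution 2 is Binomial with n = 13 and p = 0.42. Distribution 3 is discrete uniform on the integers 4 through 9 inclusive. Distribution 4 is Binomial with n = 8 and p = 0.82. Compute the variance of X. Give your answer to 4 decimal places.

Per component, 1: μ=7, E[X²]=53; 2: μ=5.46, E[X²]=32.9784; 3: μ=6.5, E[X²]=45.1667; 4: μ=6.56, E[X²]=44.2144.
E[X] = 0.13·7 + 0.33·5.46 + 0.3·6.5 + 0.24·6.56 = 6.2362.
E[X²] = 0.13·53 + 0.33·32.9784 + 0.3·45.1667 + 0.24·44.2144 = 41.9343.
Var(X) = E[X²] − (E[X])² = 41.9343 − 38.8902 = 3.04414.

3.0441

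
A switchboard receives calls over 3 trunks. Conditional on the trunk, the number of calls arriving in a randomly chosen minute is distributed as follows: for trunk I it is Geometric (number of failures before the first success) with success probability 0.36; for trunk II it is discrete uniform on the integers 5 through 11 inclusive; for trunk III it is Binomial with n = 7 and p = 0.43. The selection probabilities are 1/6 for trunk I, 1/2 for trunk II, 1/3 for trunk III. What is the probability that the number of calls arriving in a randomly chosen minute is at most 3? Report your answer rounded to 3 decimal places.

0.355

Conditional on each trunk, P(X ≤ 3): I: 0.832228; II: 0; III: 0.650159.
By total probability, P(X ≤ 3) = 0.166667·0.832228 + 0.5·0 + 0.333333·0.650159 = 0.355424.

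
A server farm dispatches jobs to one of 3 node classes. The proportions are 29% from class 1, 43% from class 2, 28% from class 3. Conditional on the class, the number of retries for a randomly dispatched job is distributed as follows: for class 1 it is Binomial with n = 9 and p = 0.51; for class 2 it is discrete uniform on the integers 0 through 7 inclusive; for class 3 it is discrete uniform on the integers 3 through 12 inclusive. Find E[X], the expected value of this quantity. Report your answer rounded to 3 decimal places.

4.936

Component means — 1: 4.59; 2: 3.5; 3: 7.5.
E[X] = 0.29·4.59 + 0.43·3.5 + 0.28·7.5 = 4.9361.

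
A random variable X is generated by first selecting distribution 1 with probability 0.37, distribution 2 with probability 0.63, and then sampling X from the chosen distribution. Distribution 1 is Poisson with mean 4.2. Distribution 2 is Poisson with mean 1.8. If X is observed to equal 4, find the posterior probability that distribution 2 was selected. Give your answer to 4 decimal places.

Likelihoods P(X=4 | ·): 1: 0.194424; 2: 0.0723017.
Posterior ∝ prior × likelihood. Numerator for 2: 0.63·0.0723017 = 0.0455501.
Normalizing constant: 0.37·0.194424 + 0.63·0.0723017 = 0.117487.
P(2 | observation) = 0.0455501 / 0.117487 = 0.387704.

0.3877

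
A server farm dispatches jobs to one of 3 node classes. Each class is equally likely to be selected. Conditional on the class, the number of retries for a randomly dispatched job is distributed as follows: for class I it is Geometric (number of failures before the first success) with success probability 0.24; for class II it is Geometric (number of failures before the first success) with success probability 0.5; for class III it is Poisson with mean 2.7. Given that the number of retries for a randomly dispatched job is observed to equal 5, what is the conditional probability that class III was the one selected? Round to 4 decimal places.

Likelihoods P(X=5 | ·): I: 0.0608526; II: 0.015625; III: 0.0803605.
Posterior ∝ prior × likelihood. Numerator for III: 0.333333·0.0803605 = 0.0267868.
Normalizing constant: 0.333333·0.0608526 + 0.333333·0.015625 + 0.333333·0.0803605 = 0.0522794.
P(III | observation) = 0.0267868 / 0.0522794 = 0.512379.

0.5124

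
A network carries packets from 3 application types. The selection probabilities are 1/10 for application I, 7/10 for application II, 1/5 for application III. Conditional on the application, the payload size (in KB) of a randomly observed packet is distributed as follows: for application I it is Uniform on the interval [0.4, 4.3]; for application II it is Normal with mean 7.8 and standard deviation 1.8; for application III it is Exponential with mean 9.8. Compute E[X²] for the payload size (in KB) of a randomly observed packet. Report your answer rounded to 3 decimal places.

83.951

For each component E[X²] = Var + (mean)², giving I: 6.79; II: 64.08; III: 192.08.
Overall E[X²] = 0.1·6.79 + 0.7·64.08 + 0.2·192.08 = 83.951.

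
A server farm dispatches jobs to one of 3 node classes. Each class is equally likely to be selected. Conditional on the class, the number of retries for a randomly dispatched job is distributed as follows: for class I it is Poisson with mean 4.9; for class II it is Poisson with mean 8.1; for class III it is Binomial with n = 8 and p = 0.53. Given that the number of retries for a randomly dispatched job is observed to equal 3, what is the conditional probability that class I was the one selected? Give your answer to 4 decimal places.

0.4010

Likelihoods P(X=3 | ·): I: 0.146014; II: 0.0268855; III: 0.191208.
Posterior ∝ prior × likelihood. Numerator for I: 0.333333·0.146014 = 0.0486713.
Normalizing constant: 0.333333·0.146014 + 0.333333·0.0268855 + 0.333333·0.191208 = 0.121369.
P(I | observation) = 0.0486713 / 0.121369 = 0.401019.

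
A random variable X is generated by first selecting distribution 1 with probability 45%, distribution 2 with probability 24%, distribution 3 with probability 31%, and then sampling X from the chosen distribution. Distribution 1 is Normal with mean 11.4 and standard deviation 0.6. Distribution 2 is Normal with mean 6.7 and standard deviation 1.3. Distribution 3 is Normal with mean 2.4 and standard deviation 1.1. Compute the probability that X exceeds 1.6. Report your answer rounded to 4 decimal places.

Conditional on each component, P(X > 1.6): 1: 1; 2: 0.999956; 3: 0.766471.
By total probability, P(X > 1.6) = 0.45·1 + 0.24·0.999956 + 0.31·0.766471 = 0.927595.

0.9276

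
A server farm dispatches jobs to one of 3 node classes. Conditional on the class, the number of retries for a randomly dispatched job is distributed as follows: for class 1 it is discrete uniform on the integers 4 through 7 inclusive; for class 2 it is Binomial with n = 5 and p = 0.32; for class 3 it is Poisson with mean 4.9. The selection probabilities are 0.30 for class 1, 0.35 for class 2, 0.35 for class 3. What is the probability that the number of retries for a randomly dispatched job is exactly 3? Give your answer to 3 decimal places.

Conditional on each class, P(X = 3): 1: 0; 2: 0.151519; 3: 0.146014.
By total probability, P(X = 3) = 0.3·0 + 0.35·0.151519 + 0.35·0.146014 = 0.104137.

0.104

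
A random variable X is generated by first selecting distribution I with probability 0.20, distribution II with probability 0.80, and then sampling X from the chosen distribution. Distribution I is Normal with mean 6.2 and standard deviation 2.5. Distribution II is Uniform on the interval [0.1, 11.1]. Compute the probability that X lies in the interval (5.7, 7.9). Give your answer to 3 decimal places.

Conditional on each component, P(5.7 < X < 7.9): I: 0.331007; II: 0.2.
By total probability, P(5.7 < X < 7.9) = 0.2·0.331007 + 0.8·0.2 = 0.226201.

0.226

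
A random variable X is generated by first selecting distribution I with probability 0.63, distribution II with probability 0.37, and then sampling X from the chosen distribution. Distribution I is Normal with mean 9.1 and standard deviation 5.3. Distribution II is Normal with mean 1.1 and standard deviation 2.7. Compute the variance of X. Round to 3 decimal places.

Per component, I: μ=9.1, E[X²]=110.9; II: μ=1.1, E[X²]=8.5.
E[X] = 0.63·9.1 + 0.37·1.1 = 6.14.
E[X²] = 0.63·110.9 + 0.37·8.5 = 73.012.
Var(X) = E[X²] − (E[X])² = 73.012 − 37.6996 = 35.3124.

35.312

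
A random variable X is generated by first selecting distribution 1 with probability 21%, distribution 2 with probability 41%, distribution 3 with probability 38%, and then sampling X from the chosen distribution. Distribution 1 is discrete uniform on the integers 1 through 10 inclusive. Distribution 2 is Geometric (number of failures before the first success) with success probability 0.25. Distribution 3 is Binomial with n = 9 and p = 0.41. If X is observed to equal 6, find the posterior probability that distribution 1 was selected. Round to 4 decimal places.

0.2984

Likelihoods P(X=6 | ·): 1: 0.1; 2: 0.0444946; 3: 0.081948.
Posterior ∝ prior × likelihood. Numerator for 1: 0.21·0.1 = 0.021.
Normalizing constant: 0.21·0.1 + 0.41·0.0444946 + 0.38·0.081948 = 0.070383.
P(1 | observation) = 0.021 / 0.070383 = 0.298367.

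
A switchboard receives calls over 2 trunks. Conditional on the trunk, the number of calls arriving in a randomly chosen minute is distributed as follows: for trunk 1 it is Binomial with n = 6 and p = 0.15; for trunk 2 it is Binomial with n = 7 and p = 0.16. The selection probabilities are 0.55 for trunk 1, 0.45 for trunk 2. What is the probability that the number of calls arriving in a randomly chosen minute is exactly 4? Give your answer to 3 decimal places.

Conditional on each trunk, P(X = 4): 1: 0.00548648; 2: 0.0135952.
By total probability, P(X = 4) = 0.55·0.00548648 + 0.45·0.0135952 = 0.00913541.

0.009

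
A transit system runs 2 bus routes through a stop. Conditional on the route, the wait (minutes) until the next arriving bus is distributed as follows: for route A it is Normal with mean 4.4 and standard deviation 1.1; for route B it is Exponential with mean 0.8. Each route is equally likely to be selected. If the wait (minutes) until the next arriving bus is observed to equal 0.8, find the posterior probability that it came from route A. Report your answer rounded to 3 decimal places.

0.004

Likelihoods f(0.8 | ·): A: 0.00171281; B: 0.459849.
Posterior ∝ prior × likelihood. Numerator for A: 0.5·0.00171281 = 0.000856404.
Normalizing constant: 0.5·0.00171281 + 0.5·0.459849 = 0.230781.
P(A | observation) = 0.000856404 / 0.230781 = 0.0037109.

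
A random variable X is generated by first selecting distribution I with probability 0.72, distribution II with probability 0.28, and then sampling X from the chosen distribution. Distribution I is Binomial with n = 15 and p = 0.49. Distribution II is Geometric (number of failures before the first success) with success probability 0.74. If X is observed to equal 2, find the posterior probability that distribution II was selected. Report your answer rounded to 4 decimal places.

0.8301

Likelihoods P(X=2 | ·): I: 0.00398101; II: 0.050024.
Posterior ∝ prior × likelihood. Numerator for II: 0.28·0.050024 = 0.0140067.
Normalizing constant: 0.72·0.00398101 + 0.28·0.050024 = 0.0168731.
P(II | observation) = 0.0140067 / 0.0168731 = 0.830124.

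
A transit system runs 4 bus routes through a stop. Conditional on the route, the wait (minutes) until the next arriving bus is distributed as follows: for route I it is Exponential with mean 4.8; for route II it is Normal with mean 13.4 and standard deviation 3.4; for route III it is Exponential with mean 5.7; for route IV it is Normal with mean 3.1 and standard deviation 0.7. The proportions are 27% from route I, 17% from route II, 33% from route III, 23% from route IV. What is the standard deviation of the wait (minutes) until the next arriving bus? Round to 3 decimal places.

Per component, I: μ=4.8, E[X²]=46.08; II: μ=13.4, E[X²]=191.12; III: μ=5.7, E[X²]=64.98; IV: μ=3.1, E[X²]=10.1.
E[X] = 0.27·4.8 + 0.17·13.4 + 0.33·5.7 + 0.23·3.1 = 6.168.
E[X²] = 0.27·46.08 + 0.17·191.12 + 0.33·64.98 + 0.23·10.1 = 68.6984.
Var(X) = E[X²] − (E[X])² = 68.6984 − 38.0442 = 30.6542.
SD(X) = √30.6542 = 5.53662.

5.537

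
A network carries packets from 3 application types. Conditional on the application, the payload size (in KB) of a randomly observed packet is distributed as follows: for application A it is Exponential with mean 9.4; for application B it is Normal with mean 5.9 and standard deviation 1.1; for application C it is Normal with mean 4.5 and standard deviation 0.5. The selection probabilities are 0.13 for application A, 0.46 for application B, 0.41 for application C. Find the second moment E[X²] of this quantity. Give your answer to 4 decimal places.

47.9478

For each component E[X²] = Var + (mean)², giving A: 176.72; B: 36.02; C: 20.5.
Overall E[X²] = 0.13·176.72 + 0.46·36.02 + 0.41·20.5 = 47.9478.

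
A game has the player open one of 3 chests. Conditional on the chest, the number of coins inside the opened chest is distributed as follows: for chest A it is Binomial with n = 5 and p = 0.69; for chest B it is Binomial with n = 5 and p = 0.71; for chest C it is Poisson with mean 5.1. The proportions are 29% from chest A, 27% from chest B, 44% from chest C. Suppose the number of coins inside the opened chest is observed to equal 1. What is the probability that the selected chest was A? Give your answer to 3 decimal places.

Likelihoods P(X=1 | ·): A: 0.0318615; B: 0.0251085; C: 0.0310934.
Posterior ∝ prior × likelihood. Numerator for A: 0.29·0.0318615 = 0.00923983.
Normalizing constant: 0.29·0.0318615 + 0.27·0.0251085 + 0.44·0.0310934 = 0.0297002.
P(A | observation) = 0.00923983 / 0.0297002 = 0.311103.

0.311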